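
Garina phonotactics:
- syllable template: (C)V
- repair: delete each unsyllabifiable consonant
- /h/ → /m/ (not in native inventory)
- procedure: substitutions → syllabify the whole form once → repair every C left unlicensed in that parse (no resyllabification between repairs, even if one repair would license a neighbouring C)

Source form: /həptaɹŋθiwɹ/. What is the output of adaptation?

mətaθi

Substitution: /h/ → /m/, giving /məptaɹŋθiwɹ/.
The consonants /p/, /ɹ/, /ŋ/, /w/, /ɹ/ cannot be parsed into a legal (C)V syllable (no codas are permitted; onsets are limited to one consonant).
Deletion applies to /p/, /ɹ/, /ŋ/, /w/, /ɹ/.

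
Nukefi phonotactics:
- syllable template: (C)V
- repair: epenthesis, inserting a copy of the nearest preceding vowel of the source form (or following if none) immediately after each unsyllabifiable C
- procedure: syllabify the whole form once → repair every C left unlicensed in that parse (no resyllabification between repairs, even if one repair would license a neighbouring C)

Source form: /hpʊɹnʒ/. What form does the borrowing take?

Under (C)V, the unsyllabifiable consonants are /h/, /ɹ/, /n/, /ʒ/ (no codas are permitted; onsets are limited to one consonant).
Epenthesis after each stranded consonant: /h/ → /hʊ/, /ɹ/ → /ɹʊ/, /n/ → /nʊ/, /ʒ/ → /ʒʊ/.

hʊpʊɹʊnʊʒʊ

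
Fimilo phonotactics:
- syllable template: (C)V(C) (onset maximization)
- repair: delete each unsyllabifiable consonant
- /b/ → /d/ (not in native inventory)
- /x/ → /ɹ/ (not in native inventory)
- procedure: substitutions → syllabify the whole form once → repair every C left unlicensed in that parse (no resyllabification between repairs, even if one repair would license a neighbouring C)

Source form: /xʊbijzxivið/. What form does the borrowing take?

ɹʊdijɹivið

Substitution: /x/ → /ɹ/, /b/ → /d/, giving /ɹʊdijzɹivið/.
Under (C)V(C), the unsyllabifiable consonants are /z/ (at most one coda consonant is licensed; onsets are limited to one consonant).
Each unlicensed consonant is deleted: /z/.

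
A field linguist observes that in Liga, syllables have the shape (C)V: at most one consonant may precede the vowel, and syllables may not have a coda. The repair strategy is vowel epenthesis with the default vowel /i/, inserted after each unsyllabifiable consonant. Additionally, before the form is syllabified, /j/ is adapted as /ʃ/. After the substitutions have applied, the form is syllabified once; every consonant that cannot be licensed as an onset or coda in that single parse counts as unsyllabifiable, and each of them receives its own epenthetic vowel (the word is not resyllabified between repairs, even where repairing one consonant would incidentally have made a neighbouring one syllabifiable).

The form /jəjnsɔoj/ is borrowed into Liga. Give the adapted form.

Substitution: /j/ → /ʃ/, giving /ʃəʃnsɔoʃ/.
The consonants /ʃ/, /n/, /ʃ/ cannot be parsed into a legal (C)V syllable (no codas are permitted; onsets are limited to one consonant).
Each unlicensed consonant becomes the onset of a new syllable: /ʃ/ → /ʃi/, /n/ → /ni/, /ʃ/ → /ʃi/.

ʃəʃinisɔoʃi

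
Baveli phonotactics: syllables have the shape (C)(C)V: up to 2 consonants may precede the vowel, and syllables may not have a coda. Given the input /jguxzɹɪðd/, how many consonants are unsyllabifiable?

3

Syllabifying with onset maximization leaves /x/, /ð/, /d/ stranded (no codas are permitted; onsets may contain at most 2 consonants).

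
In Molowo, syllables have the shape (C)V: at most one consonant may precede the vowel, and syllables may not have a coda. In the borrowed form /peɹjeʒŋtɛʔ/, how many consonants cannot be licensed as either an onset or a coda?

4

Under (C)V, the unsyllabifiable consonants are /ɹ/, /ʒ/, /ŋ/, /ʔ/ (no codas are permitted; onsets are limited to one consonant).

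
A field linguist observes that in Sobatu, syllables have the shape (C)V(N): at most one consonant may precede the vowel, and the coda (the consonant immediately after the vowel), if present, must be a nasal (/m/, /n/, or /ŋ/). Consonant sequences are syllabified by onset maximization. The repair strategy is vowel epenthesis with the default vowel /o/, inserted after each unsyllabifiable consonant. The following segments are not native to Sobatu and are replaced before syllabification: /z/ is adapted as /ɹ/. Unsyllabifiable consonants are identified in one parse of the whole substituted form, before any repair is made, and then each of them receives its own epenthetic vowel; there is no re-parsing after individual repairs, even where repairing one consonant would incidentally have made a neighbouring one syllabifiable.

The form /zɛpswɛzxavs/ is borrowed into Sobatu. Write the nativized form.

ɹɛposowɛɹoxavoso

Substitution: /z/ → /ɹ/, giving /ɹɛpswɛɹxavs/.
The consonants /p/, /s/, /ɹ/, /v/, /s/ cannot be parsed into a legal (C)V(N) syllable (only a nasal (/m/, /n/, or /ŋ/) is licensed in coda position; onsets are limited to one consonant).
Inserting the epenthetic vowel yields /p/ → /po/, /s/ → /so/, /ɹ/ → /ɹo/, /v/ → /vo/, /s/ → /so/.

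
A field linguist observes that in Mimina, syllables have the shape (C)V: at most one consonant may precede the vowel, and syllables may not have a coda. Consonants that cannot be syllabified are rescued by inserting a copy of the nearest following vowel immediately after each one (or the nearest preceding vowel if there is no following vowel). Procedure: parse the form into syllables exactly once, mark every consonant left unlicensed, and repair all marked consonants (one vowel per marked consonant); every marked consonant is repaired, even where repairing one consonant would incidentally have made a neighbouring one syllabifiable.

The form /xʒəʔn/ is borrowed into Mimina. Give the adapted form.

xəʒəʔənə

The consonants /x/, /ʔ/, /n/ cannot be parsed into a legal (C)V syllable (no codas are permitted; onsets are limited to one consonant).
Epenthesis after each stranded consonant: /x/ → /xə/, /ʔ/ → /ʔə/, /n/ → /nə/.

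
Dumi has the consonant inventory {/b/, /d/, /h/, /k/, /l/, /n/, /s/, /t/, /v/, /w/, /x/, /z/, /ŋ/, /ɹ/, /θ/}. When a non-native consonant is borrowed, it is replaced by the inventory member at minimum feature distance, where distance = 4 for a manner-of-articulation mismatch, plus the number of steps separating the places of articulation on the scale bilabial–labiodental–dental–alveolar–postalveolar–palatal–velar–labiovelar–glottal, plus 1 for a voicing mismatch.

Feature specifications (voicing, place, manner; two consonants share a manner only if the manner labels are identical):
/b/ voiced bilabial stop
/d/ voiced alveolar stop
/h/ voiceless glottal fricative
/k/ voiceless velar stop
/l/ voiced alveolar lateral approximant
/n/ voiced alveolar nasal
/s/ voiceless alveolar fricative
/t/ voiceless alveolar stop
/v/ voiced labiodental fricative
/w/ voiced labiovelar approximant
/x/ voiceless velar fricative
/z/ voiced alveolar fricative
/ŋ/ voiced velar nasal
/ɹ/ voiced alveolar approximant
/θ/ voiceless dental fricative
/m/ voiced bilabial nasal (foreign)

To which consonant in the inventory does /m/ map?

/n/ is closest: same manner (nasal), place distance 3 (bilabial→alveolar), same voicing; total 3. Next closest is /b/ at distance 4.

n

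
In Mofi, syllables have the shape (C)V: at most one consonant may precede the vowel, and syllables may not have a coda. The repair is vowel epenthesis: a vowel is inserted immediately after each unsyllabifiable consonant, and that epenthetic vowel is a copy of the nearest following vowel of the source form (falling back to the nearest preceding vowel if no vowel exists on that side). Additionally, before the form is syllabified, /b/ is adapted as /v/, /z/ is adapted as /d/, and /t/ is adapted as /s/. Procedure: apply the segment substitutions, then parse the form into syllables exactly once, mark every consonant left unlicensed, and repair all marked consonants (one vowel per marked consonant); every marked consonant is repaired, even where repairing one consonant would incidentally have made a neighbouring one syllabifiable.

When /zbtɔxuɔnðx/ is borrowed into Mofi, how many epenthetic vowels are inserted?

After substitution the input is /dvsɔxuɔnðx/.
The unsyllabifiable consonants are /d/, /v/, /n/, /ð/, /x/; each receives one epenthetic vowel.

5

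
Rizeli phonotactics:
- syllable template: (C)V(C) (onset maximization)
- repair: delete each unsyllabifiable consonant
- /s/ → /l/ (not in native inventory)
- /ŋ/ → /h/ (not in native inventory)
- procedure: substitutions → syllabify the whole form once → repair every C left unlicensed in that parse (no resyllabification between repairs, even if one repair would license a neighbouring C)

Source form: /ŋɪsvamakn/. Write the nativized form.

Substitution: /ŋ/ → /h/, /s/ → /l/, giving /hɪlvamakn/.
The consonants /n/ cannot be parsed into a legal (C)V(C) syllable (at most one coda consonant is licensed; onsets are limited to one consonant).
Deleting the stranded consonants removes /n/.

hɪlvamak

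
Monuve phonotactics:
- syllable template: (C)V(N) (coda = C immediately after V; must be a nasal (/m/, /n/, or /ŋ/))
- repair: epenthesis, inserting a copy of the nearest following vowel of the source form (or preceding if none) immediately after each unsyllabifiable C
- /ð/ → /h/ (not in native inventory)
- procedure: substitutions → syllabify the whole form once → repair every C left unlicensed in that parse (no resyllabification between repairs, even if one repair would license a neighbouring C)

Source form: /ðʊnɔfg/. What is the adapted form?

Substitution: /ð/ → /h/, giving /hʊnɔfg/.
Syllabifying with onset maximization leaves /f/, /g/ stranded (only a nasal (/m/, /n/, or /ŋ/) is licensed in coda position; onsets are limited to one consonant).
Epenthesis after each stranded consonant: /f/ → /fɔ/, /g/ → /gɔ/.

hʊnɔfɔgɔ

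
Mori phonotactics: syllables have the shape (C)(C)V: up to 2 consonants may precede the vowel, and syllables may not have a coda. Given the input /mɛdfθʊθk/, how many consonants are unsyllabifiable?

Syllabifying with onset maximization leaves /d/, /θ/, /k/ stranded (no codas are permitted; onsets may contain at most 2 consonants).

3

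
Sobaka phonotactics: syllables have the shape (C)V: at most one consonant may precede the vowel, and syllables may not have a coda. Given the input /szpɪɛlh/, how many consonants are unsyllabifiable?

4

Syllabifying with onset maximization leaves /s/, /z/, /l/, /h/ stranded (no codas are permitted; onsets are limited to one consonant).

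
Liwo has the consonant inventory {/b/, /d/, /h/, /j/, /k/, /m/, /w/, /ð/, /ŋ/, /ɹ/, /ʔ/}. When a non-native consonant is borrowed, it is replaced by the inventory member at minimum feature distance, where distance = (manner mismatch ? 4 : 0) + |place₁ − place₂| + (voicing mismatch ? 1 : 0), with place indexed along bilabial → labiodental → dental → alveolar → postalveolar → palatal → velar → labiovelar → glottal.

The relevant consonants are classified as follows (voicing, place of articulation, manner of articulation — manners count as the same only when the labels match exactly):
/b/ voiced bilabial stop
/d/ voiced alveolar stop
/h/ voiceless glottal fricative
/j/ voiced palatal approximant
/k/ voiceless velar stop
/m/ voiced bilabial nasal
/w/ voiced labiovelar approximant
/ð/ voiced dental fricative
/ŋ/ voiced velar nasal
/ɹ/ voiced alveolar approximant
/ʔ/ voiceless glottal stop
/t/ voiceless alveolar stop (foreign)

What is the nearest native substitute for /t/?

/d/ is closest: same manner (stop), place distance 0 (alveolar→alveolar), voicing differs (+1); total 1. Next closest is /k/ at distance 3.

d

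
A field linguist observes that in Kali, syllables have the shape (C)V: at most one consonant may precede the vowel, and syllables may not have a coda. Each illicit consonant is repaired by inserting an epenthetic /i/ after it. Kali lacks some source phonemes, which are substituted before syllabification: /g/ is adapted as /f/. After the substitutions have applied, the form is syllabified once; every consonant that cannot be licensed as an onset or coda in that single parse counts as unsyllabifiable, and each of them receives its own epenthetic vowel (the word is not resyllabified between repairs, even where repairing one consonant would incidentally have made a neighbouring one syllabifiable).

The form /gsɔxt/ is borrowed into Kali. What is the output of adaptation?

fisɔxiti

Substitution: /g/ → /f/, giving /fsɔxt/.
The consonants /f/, /x/, /t/ cannot be parsed into a legal (C)V syllable (no codas are permitted; onsets are limited to one consonant).
Inserting the epenthetic vowel yields /f/ → /fi/, /x/ → /xi/, /t/ → /ti/.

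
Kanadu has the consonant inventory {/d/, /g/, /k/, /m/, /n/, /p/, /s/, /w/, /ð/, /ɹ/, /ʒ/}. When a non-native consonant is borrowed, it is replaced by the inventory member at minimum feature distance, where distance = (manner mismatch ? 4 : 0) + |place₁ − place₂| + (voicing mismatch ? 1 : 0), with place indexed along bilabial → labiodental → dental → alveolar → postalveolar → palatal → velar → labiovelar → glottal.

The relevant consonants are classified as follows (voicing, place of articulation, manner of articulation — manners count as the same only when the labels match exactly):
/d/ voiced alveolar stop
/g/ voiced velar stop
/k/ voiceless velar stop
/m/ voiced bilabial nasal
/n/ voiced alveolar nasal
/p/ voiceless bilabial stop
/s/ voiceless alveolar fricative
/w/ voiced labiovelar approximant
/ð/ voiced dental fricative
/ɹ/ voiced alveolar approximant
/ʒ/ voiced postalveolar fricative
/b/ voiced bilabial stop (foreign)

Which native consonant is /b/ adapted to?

p

/p/ is closest: same manner (stop), place distance 0 (bilabial→bilabial), voicing differs (+1); total 1. Next closest is /d/ at distance 3.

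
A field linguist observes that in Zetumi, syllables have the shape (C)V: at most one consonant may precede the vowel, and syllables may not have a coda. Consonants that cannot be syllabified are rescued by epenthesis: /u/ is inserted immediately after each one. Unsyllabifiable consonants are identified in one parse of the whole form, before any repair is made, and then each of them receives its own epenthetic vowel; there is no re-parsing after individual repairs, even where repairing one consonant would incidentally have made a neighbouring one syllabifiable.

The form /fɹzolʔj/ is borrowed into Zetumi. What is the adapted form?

Under (C)V, the unsyllabifiable consonants are /f/, /ɹ/, /l/, /ʔ/, /j/ (no codas are permitted; onsets are limited to one consonant).
Epenthesis after each stranded consonant: /f/ → /fu/, /ɹ/ → /ɹu/, /l/ → /lu/, /ʔ/ → /ʔu/, /j/ → /ju/.

fuɹuzoluʔuju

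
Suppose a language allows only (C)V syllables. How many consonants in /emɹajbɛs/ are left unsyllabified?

3

The consonants /m/, /j/, /s/ cannot be parsed into a legal (C)V syllable (no codas are permitted; onsets are limited to one consonant).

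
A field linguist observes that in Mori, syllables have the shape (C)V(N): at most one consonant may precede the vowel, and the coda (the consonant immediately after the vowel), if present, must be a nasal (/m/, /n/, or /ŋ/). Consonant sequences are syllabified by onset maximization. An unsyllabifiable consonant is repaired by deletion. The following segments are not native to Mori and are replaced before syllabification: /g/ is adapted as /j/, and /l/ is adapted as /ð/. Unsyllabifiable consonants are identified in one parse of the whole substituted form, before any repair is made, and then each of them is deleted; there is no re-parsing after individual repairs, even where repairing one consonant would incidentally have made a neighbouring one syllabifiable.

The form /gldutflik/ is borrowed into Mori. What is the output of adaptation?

duði

Substitution: /g/ → /j/, /l/ → /ð/, giving /jðdutfðik/.
The consonants /j/, /ð/, /t/, /f/, /k/ cannot be parsed into a legal (C)V(N) syllable (only a nasal (/m/, /n/, or /ŋ/) is licensed in coda position; onsets are limited to one consonant).
Deletion applies to /j/, /ð/, /t/, /f/, /k/.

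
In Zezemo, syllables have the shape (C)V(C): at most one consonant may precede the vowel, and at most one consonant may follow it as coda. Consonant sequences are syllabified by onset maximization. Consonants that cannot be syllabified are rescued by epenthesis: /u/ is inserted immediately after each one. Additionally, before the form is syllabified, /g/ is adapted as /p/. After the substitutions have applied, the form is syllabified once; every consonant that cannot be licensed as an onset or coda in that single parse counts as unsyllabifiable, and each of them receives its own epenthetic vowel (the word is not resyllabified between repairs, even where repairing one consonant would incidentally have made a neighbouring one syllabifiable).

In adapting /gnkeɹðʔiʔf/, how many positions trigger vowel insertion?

After substitution the input is /pnkeɹðʔiʔf/.
The unsyllabifiable consonants are /p/, /n/, /ð/, /f/; each receives one epenthetic vowel.

4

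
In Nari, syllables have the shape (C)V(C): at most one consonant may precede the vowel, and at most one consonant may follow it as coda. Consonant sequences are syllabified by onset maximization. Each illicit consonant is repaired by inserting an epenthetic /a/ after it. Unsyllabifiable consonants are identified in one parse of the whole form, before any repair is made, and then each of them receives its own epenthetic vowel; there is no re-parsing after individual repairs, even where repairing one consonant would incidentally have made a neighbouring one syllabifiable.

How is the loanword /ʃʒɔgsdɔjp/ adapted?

Syllabifying with onset maximization leaves /ʃ/, /s/, /p/ stranded (at most one coda consonant is licensed; onsets are limited to one consonant).
Epenthesis after each stranded consonant: /ʃ/ → /ʃa/, /s/ → /sa/, /p/ → /pa/.

ʃaʒɔgsadɔjpa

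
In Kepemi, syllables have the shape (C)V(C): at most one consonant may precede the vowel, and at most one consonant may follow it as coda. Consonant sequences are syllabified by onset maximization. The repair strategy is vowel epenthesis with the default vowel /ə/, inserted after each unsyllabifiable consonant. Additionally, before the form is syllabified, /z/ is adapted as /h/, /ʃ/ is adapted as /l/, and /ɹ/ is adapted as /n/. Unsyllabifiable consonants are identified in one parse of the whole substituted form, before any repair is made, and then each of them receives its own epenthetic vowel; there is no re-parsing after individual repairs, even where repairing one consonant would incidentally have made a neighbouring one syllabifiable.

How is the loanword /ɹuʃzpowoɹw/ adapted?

Substitution: /ɹ/ → /n/, /ʃ/ → /l/, /z/ → /h/, giving /nulhpowonw/.
Syllabifying with onset maximization leaves /h/, /w/ stranded (at most one coda consonant is licensed; onsets are limited to one consonant).
Inserting the epenthetic vowel yields /h/ → /hə/, /w/ → /wə/.

nulhəpowonwə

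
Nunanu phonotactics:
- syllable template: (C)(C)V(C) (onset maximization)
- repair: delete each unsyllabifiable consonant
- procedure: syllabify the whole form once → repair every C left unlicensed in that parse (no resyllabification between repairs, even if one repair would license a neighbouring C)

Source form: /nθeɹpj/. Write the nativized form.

nθeɹ

Under (C)(C)V(C), the unsyllabifiable consonants are /p/, /j/ (at most one coda consonant is licensed; onsets may contain at most 2 consonants).
Deletion applies to /p/, /j/.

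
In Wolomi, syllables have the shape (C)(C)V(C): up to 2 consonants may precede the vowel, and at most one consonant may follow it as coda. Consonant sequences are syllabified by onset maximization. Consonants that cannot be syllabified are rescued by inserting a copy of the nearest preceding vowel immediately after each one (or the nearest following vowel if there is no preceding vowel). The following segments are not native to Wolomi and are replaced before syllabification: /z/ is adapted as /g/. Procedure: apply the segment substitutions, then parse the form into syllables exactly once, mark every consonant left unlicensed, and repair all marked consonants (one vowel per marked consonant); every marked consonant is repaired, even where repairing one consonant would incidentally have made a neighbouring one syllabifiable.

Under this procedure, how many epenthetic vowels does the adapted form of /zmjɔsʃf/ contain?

After substitution the input is /gmjɔsʃf/.
The unsyllabifiable consonants are /g/, /ʃ/, /f/; each receives one epenthetic vowel.

3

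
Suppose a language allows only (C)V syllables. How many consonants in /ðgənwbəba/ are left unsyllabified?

3

The consonants /ð/, /n/, /w/ cannot be parsed into a legal (C)V syllable (no codas are permitted; onsets are limited to one consonant).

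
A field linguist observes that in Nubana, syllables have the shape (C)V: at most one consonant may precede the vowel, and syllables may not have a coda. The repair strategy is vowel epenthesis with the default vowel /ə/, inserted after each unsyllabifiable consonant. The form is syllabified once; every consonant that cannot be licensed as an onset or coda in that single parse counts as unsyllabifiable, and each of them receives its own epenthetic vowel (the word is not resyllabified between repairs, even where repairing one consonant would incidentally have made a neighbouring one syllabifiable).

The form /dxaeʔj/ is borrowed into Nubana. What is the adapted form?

dəxaeʔəjə

Syllabifying with onset maximization leaves /d/, /ʔ/, /j/ stranded (no codas are permitted; onsets are limited to one consonant).
Each unlicensed consonant becomes the onset of a new syllable: /d/ → /də/, /ʔ/ → /ʔə/, /j/ → /jə/.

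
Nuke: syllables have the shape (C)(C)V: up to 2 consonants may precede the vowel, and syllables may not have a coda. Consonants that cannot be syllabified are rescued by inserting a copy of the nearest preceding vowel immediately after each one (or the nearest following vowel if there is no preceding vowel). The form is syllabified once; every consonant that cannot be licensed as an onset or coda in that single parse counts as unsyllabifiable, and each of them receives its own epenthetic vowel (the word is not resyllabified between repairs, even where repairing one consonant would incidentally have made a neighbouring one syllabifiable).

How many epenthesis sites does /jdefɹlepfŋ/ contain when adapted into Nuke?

The unsyllabifiable consonants are /f/, /p/, /f/, /ŋ/; each receives one epenthetic vowel.

4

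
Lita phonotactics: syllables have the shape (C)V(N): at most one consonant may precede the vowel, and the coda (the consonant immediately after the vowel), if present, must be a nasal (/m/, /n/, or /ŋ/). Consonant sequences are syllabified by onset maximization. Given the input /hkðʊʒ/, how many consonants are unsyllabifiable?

3

Under (C)V(N), the unsyllabifiable consonants are /h/, /k/, /ʒ/ (only a nasal (/m/, /n/, or /ŋ/) is licensed in coda position; onsets are limited to one consonant).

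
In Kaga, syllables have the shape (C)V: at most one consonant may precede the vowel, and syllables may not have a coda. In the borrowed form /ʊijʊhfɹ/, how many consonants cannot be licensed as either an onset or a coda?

Syllabifying with onset maximization leaves /h/, /f/, /ɹ/ stranded (no codas are permitted; onsets are limited to one consonant).

3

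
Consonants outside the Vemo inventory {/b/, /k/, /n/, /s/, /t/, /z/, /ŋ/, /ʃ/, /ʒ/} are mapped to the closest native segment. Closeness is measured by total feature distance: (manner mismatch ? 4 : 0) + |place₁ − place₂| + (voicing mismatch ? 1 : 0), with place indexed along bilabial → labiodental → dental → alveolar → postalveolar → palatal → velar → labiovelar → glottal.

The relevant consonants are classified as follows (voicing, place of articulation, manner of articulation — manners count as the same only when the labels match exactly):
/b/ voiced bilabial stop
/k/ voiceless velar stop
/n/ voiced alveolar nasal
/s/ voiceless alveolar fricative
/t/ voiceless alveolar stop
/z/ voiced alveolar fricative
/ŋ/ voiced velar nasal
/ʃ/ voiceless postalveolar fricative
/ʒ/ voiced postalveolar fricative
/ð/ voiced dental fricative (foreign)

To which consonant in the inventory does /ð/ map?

/z/ is closest: same manner (fricative), place distance 1 (dental→alveolar), same voicing; total 1. Next closest is /s/ at distance 2.

z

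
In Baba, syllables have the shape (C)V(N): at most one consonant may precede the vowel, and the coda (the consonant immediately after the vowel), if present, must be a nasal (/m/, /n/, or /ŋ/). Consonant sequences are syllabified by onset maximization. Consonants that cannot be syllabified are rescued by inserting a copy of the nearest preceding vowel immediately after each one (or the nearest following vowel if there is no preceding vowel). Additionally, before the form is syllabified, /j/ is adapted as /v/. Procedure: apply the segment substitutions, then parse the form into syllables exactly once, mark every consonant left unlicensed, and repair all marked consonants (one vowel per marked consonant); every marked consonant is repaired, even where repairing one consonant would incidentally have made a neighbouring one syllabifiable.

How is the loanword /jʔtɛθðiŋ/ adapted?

vɛʔɛtɛθɛðiŋ

Substitution: /j/ → /v/, giving /vʔtɛθðiŋ/.
Syllabifying with onset maximization leaves /v/, /ʔ/, /θ/ stranded (only a nasal (/m/, /n/, or /ŋ/) is licensed in coda position; onsets are limited to one consonant).
Inserting the epenthetic vowel yields /v/ → /vɛ/, /ʔ/ → /ʔɛ/, /θ/ → /θɛ/.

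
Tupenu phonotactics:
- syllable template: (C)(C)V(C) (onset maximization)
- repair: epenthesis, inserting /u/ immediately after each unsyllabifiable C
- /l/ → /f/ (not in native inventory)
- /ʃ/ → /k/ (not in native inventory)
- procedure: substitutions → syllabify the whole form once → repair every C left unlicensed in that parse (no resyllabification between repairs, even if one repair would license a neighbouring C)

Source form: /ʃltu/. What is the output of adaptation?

kuftu

Substitution: /ʃ/ → /k/, /l/ → /f/, giving /kftu/.
Under (C)(C)V(C), the unsyllabifiable consonants are /k/ (at most one coda consonant is licensed; onsets may contain at most 2 consonants).
Epenthesis after each stranded consonant: /k/ → /ku/.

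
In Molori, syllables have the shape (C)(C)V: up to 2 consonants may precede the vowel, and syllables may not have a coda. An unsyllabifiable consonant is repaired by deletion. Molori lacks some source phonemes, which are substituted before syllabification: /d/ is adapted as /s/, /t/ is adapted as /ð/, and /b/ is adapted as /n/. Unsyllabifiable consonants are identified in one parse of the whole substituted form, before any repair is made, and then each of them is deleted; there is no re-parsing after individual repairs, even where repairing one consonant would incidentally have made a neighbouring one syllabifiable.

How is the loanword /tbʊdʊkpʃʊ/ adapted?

ðnʊsʊpʃʊ

Substitution: /t/ → /ð/, /b/ → /n/, /d/ → /s/, giving /ðnʊsʊkpʃʊ/.
Under (C)(C)V, the unsyllabifiable consonants are /k/ (no codas are permitted; onsets may contain at most 2 consonants).
Deleting the stranded consonants removes /k/.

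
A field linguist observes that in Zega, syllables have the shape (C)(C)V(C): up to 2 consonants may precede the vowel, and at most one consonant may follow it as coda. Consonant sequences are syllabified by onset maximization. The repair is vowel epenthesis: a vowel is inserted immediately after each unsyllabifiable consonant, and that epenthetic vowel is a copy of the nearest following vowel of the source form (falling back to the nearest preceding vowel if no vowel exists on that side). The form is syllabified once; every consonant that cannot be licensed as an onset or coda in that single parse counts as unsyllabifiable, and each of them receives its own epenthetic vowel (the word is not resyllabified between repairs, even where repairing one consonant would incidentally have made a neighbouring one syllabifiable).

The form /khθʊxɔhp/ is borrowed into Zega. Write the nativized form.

The consonants /k/, /p/ cannot be parsed into a legal (C)(C)V(C) syllable (at most one coda consonant is licensed; onsets may contain at most 2 consonants).
Epenthesis after each stranded consonant: /k/ → /kʊ/, /p/ → /pɔ/.

kʊhθʊxɔhpɔ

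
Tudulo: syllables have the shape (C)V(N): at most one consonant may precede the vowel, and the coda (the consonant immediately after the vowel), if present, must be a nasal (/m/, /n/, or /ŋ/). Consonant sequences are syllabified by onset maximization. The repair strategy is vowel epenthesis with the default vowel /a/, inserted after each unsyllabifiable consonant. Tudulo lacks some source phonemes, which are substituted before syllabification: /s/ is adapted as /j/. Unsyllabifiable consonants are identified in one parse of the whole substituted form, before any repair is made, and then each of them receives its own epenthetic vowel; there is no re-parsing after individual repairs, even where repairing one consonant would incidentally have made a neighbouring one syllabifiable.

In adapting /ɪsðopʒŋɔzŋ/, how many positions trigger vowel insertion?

After substitution the input is /ɪjðopʒŋɔzŋ/.
The unsyllabifiable consonants are /j/, /p/, /ʒ/, /z/, /ŋ/; each receives one epenthetic vowel.

5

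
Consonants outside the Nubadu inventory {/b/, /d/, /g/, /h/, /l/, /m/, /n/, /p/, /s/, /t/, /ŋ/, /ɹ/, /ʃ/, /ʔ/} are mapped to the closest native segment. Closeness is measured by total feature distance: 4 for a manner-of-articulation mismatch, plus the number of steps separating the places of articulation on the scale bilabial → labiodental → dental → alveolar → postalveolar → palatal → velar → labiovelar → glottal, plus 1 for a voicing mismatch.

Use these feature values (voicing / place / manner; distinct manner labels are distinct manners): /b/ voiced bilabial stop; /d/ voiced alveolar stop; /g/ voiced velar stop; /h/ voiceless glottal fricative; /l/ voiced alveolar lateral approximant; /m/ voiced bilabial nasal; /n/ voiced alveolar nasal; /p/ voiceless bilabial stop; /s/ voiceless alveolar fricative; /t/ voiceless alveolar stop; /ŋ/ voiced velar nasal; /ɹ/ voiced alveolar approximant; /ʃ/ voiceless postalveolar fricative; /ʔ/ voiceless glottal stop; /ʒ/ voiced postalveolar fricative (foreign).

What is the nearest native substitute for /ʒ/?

ʃ

/ʃ/ is closest: same manner (fricative), place distance 0 (postalveolar→postalveolar), voicing differs (+1); total 1. Next closest is /s/ at distance 2.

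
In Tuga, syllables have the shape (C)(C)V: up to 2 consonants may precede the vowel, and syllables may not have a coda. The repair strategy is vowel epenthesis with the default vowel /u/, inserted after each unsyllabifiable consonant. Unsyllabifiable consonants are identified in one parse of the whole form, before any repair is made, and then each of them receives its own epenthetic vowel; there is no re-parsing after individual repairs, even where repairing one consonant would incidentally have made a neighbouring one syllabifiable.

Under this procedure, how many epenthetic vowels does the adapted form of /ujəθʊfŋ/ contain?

The unsyllabifiable consonants are /f/, /ŋ/; each receives one epenthetic vowel.

2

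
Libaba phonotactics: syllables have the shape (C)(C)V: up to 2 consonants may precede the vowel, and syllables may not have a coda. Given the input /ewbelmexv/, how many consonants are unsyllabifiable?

Syllabifying with onset maximization leaves /x/, /v/ stranded (no codas are permitted; onsets may contain at most 2 consonants).

2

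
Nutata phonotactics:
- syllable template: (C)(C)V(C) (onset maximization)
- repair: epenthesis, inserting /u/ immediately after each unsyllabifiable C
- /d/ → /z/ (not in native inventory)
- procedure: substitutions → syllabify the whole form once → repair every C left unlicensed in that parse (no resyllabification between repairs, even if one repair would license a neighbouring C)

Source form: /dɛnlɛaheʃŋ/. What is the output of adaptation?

Substitution: /d/ → /z/, giving /zɛnlɛaheʃŋ/.
Under (C)(C)V(C), the unsyllabifiable consonants are /ŋ/ (at most one coda consonant is licensed; onsets may contain at most 2 consonants).
Each unlicensed consonant becomes the onset of a new syllable: /ŋ/ → /ŋu/.

zɛnlɛaheʃŋu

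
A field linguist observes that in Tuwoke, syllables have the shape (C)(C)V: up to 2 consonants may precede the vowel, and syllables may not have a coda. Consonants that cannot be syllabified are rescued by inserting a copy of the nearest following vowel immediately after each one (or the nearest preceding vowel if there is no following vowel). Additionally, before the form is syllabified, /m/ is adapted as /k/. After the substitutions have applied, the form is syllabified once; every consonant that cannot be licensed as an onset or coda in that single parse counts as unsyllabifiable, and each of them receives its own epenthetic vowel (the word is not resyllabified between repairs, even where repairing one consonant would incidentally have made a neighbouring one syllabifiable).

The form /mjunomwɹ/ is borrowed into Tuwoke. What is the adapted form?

kjunokowoɹo

Substitution: /m/ → /k/, giving /kjunokwɹ/.
Under (C)(C)V, the unsyllabifiable consonants are /k/, /w/, /ɹ/ (no codas are permitted; onsets may contain at most 2 consonants).
Inserting the epenthetic vowel yields /k/ → /ko/, /w/ → /wo/, /ɹ/ → /ɹo/.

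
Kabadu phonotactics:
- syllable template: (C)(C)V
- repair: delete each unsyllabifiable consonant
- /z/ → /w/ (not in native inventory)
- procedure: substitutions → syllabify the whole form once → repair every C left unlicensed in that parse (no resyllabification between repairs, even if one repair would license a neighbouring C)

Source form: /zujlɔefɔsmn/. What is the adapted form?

Substitution: /z/ → /w/, giving /wujlɔefɔsmn/.
Syllabifying with onset maximization leaves /s/, /m/, /n/ stranded (no codas are permitted; onsets may contain at most 2 consonants).
Deleting the stranded consonants removes /s/, /m/, /n/.

wujlɔefɔ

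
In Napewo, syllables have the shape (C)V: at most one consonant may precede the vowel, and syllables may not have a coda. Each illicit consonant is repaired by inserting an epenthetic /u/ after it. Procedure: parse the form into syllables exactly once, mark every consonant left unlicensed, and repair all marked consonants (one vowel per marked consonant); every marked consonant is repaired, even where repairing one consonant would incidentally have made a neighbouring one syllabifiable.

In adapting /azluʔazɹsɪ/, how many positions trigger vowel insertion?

3

The unsyllabifiable consonants are /z/, /z/, /ɹ/; each receives one epenthetic vowel.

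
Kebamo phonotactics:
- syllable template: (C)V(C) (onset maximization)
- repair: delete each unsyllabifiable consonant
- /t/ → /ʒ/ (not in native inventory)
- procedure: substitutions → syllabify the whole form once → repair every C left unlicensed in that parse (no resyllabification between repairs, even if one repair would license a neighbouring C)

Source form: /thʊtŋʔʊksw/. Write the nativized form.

Substitution: /t/ → /ʒ/, giving /ʒhʊʒŋʔʊksw/.
Under (C)V(C), the unsyllabifiable consonants are /ʒ/, /ŋ/, /s/, /w/ (at most one coda consonant is licensed; onsets are limited to one consonant).
Deleting the stranded consonants removes /ʒ/, /ŋ/, /s/, /w/.

hʊʒʔʊk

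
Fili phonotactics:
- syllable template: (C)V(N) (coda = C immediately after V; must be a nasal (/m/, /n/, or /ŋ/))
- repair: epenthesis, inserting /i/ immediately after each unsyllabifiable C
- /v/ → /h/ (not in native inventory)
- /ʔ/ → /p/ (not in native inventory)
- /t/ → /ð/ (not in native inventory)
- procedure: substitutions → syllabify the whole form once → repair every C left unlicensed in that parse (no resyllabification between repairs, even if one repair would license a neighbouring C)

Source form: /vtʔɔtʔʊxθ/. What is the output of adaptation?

hiðipɔðipʊxiθi

Substitution: /v/ → /h/, /t/ → /ð/, /ʔ/ → /p/, giving /hðpɔðpʊxθ/.
The consonants /h/, /ð/, /ð/, /x/, /θ/ cannot be parsed into a legal (C)V(N) syllable (only a nasal (/m/, /n/, or /ŋ/) is licensed in coda position; onsets are limited to one consonant).
Inserting the epenthetic vowel yields /h/ → /hi/, /ð/ → /ði/, /ð/ → /ði/, /x/ → /xi/, /θ/ → /θi/.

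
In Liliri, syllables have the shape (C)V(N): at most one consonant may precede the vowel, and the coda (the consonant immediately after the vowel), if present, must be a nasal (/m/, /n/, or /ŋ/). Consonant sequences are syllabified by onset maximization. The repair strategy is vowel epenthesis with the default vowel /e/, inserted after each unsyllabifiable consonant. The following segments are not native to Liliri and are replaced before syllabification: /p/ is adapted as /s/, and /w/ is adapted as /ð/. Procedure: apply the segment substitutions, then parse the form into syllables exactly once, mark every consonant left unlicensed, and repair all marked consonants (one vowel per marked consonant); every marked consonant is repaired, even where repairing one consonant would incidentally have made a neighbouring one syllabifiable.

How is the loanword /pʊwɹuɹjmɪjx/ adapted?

sʊðeɹuɹejemɪjexe

Substitution: /p/ → /s/, /w/ → /ð/, giving /sʊðɹuɹjmɪjx/.
The consonants /ð/, /ɹ/, /j/, /j/, /x/ cannot be parsed into a legal (C)V(N) syllable (only a nasal (/m/, /n/, or /ŋ/) is licensed in coda position; onsets are limited to one consonant).
Each unlicensed consonant becomes the onset of a new syllable: /ð/ → /ðe/, /ɹ/ → /ɹe/, /j/ → /je/, /j/ → /je/, /x/ → /xe/.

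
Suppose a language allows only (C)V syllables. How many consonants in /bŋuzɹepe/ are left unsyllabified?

2

Syllabifying with onset maximization leaves /b/, /z/ stranded (no codas are permitted; onsets are limited to one consonant).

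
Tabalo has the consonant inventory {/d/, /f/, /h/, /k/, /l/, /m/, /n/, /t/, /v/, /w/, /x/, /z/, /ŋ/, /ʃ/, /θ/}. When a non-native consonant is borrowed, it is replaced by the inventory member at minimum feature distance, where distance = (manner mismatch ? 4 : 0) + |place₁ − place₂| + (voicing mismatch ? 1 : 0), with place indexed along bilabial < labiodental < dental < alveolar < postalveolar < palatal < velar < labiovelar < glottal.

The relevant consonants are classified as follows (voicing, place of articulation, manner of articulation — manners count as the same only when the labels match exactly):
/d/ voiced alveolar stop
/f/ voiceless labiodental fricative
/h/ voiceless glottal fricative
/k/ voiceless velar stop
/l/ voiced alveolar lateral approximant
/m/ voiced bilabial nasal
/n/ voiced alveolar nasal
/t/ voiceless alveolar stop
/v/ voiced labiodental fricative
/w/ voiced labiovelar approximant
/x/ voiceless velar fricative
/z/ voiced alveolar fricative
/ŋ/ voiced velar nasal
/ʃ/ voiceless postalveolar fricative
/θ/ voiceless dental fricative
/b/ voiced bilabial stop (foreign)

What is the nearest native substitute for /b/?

d

/d/ is closest: same manner (stop), place distance 3 (bilabial→alveolar), same voicing; total 3. Next closest is /m/ at distance 4.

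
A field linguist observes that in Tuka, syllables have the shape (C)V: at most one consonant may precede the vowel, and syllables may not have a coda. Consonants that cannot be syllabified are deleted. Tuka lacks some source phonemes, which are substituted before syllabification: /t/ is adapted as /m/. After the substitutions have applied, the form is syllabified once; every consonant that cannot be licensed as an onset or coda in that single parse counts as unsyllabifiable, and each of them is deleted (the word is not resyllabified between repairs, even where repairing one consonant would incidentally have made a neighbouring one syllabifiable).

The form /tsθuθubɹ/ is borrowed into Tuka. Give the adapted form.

Substitution: /t/ → /m/, giving /msθuθubɹ/.
Syllabifying with onset maximization leaves /m/, /s/, /b/, /ɹ/ stranded (no codas are permitted; onsets are limited to one consonant).
Deleting the stranded consonants removes /m/, /s/, /b/, /ɹ/.

θuθu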